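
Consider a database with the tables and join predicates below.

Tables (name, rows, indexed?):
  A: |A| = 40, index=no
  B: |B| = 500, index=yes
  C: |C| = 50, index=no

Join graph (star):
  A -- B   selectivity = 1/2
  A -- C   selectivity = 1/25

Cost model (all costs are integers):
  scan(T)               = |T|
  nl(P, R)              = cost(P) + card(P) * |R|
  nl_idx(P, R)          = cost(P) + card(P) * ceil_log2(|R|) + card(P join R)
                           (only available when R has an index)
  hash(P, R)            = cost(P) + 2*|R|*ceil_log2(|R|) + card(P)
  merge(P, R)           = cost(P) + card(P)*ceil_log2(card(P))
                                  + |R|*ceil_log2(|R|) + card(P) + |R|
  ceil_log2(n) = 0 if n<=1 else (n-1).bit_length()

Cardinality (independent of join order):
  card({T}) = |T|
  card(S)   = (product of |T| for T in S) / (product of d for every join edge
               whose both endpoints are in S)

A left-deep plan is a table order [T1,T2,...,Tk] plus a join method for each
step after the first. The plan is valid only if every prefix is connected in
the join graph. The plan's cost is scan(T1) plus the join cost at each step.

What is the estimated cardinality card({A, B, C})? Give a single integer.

Tables in S: A(40), B(500), C(50)
Edges inside S: A-B(d=2), A-C(d=25)
numerator = 40 * 500 * 50 = 1000000
denominator = 2 * 25 = 50
card(S) = 1000000 / 50 = 20000

20000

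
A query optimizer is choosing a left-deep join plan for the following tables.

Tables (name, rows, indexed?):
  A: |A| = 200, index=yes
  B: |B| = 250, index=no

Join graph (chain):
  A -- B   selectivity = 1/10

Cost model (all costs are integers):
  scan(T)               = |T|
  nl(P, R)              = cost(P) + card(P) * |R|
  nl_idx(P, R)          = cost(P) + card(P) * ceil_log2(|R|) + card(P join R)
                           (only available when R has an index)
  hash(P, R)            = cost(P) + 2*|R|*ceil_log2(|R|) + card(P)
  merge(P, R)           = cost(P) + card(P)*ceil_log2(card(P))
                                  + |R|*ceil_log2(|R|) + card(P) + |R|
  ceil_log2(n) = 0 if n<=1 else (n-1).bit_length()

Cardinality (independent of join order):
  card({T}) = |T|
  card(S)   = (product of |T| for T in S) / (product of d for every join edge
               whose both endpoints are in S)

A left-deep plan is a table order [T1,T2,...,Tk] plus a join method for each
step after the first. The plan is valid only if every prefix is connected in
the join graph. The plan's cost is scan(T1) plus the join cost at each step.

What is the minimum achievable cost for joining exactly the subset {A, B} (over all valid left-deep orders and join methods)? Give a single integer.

3700

Selinger DP over subsets of {A,B}:
  {A}: scan cost=200, card=200
  {B}: scan cost=250, card=250
  {AB}: card=5000; try (A,hash)→3700, (B,merge)→4250, (A,merge)→4300, (B,hash)→4400, (A,nl_idx)→7250, (B,nl)→50200 …(+1); best=3700 via (A,hash)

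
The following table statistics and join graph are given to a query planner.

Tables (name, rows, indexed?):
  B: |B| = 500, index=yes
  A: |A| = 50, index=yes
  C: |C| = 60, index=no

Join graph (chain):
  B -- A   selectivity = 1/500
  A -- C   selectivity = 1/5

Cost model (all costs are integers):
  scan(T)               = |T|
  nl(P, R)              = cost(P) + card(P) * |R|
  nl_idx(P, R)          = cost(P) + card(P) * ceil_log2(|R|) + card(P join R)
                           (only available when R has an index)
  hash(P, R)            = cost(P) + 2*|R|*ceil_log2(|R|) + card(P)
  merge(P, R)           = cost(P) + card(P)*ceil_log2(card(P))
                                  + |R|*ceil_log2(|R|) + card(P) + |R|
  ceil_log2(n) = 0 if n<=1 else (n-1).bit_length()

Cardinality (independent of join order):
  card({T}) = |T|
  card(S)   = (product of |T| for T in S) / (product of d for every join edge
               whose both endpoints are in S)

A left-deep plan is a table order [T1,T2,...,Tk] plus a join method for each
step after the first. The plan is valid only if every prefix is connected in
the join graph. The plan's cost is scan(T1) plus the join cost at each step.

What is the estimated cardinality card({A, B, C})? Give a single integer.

Tables in S: A(50), B(500), C(60)
Edges inside S: B-A(d=500), A-C(d=5)
numerator = 50 * 500 * 60 = 1500000
denominator = 500 * 5 = 2500
card(S) = 1500000 / 2500 = 600

600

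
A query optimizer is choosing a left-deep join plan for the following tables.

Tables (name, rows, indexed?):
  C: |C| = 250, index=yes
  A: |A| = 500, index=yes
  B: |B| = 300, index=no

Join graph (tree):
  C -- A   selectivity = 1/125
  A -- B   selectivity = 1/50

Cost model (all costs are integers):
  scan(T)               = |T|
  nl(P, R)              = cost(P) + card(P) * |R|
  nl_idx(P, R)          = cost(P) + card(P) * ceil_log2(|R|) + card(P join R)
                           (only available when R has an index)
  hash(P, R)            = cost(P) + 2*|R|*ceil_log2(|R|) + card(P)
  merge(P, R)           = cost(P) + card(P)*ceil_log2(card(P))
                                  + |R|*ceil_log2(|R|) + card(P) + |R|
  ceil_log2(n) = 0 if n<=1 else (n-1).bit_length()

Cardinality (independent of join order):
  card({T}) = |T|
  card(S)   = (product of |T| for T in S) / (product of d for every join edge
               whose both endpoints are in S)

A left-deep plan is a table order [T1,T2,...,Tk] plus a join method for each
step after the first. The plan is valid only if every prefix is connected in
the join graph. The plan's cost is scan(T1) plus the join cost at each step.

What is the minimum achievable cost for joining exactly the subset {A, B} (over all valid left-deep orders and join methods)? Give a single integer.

6000

Selinger DP over subsets of {A,B}:
  {A}: scan cost=500, card=500
  {B}: scan cost=300, card=300
  {AB}: card=3000; try (A,nl_idx)→6000, (B,hash)→6400, (A,merge)→8300, (B,merge)→8500, (A,hash)→9600, (A,nl)→150300 …(+1); best=6000 via (A,nl_idx)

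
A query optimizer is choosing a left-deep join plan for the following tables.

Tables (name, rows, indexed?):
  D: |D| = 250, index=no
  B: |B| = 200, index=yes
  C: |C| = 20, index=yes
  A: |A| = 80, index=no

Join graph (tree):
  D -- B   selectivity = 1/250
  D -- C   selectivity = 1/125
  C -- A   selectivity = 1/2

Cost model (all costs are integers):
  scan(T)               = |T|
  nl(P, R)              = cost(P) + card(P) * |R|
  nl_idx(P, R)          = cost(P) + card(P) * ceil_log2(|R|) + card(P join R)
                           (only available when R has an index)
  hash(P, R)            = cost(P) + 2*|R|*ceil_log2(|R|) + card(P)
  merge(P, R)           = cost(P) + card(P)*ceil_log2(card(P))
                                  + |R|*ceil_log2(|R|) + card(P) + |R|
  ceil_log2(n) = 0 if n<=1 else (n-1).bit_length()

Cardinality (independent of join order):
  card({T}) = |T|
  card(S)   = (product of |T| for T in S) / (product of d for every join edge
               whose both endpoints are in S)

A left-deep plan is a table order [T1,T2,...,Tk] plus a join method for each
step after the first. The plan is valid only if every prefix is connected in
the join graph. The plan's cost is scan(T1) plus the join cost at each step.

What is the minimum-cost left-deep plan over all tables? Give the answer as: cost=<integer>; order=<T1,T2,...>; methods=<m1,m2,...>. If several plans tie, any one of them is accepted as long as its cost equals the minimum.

Selinger DP (subsets sized 1..n):
  {D}: scan cost=250, card=250
  {B}: scan cost=200, card=200
  {C}: scan cost=20, card=20
  {A}: scan cost=80, card=80
  {BD}: card=200; try (B,nl_idx)→2450, (B,hash)→3700, (D,merge)→4250, (B,merge)→4300, (D,hash)→4400, (D,nl)→50200 …(+1); best=2450 via (B,nl_idx)
  {CD}: card=40; try (C,hash)→700, (C,nl_idx)→1540, (D,merge)→2390, (C,merge)→2620, (D,hash)→4040, (D,nl)→5020 …(+1); best=700 via (C,hash)
  {AC}: card=800; try (C,hash)→360, (A,merge)→780, (C,merge)→840, (A,hash)→1160, (C,nl_idx)→1280, (A,nl)→1620 …(+1); best=360 via (C,hash)
  {BCD}: card=32; try (B,nl_idx)→1052, (B,merge)→2780, (C,hash)→2850, (C,nl_idx)→3482, (B,hash)→3940, (C,merge)→4370 …(+2); best=1052 via (B,nl_idx)
  {ACD}: card=1600; try (A,merge)→1620, (A,hash)→1860, (A,nl)→3900, (D,hash)→5160, (D,merge)→11410, (D,nl)→200360; best=1620 via (A,merge)
  {ABCD}: card=1280; try (A,merge)→1884, (A,hash)→2204, (A,nl)→3612, (B,hash)→6420, (B,nl_idx)→15700, (B,merge)→22620 …(+1); best=1884 via (A,merge)

cost=1884; order=D,C,B,A; methods=hash,nl_idx,merge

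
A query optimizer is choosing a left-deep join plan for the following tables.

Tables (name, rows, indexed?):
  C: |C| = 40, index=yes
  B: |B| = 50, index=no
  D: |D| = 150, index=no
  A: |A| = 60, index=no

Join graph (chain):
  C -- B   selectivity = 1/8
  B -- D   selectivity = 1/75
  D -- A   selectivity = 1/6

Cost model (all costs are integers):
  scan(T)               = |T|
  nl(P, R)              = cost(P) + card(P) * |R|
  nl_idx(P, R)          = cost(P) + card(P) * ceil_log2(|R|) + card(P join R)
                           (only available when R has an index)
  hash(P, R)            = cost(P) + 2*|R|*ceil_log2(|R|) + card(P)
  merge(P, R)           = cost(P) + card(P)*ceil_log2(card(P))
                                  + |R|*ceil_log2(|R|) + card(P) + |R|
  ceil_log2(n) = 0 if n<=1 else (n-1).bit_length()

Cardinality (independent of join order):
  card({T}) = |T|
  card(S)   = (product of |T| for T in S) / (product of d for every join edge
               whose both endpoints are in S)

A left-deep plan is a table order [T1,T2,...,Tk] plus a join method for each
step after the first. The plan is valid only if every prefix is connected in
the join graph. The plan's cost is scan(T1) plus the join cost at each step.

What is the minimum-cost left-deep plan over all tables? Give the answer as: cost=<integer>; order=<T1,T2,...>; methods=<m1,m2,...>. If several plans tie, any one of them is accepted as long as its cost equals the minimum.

Selinger DP (subsets sized 1..n):
  {C}: scan cost=40, card=40
  {B}: scan cost=50, card=50
  {D}: scan cost=150, card=150
  {A}: scan cost=60, card=60
  {BC}: card=250; try (C,hash)→580, (C,nl_idx)→600, (B,merge)→670, (C,merge)→680, (B,hash)→680, (B,nl)→2040 …(+1); best=580 via (C,hash)
  {BD}: card=100; try (B,hash)→900, (D,merge)→1750, (B,merge)→1850, (D,hash)→2500, (D,nl)→7550, (B,nl)→7650; best=900 via (B,hash)
  {AD}: card=1500; try (A,hash)→1020, (D,merge)→1830, (A,merge)→1920, (D,hash)→2520, (D,nl)→9060, (A,nl)→9150; best=1020 via (A,hash)
  {BCD}: card=500; try (C,hash)→1480, (C,merge)→1980, (C,nl_idx)→2000, (D,hash)→3230, (D,merge)→4180, (C,nl)→4900 …(+1); best=1480 via (C,hash)
  {ABD}: card=1000; try (A,hash)→1720, (A,merge)→2120, (B,hash)→3120, (A,nl)→6900, (B,merge)→19370, (B,nl)→76020; best=1720 via (A,hash)
  {ABCD}: card=5000; try (A,hash)→2700, (C,hash)→3200, (A,merge)→6900, (C,nl_idx)→12720, (C,merge)→13000, (A,nl)→31480 …(+1); best=2700 via (A,hash)

cost=2700; order=D,B,C,A; methods=hash,hash,hash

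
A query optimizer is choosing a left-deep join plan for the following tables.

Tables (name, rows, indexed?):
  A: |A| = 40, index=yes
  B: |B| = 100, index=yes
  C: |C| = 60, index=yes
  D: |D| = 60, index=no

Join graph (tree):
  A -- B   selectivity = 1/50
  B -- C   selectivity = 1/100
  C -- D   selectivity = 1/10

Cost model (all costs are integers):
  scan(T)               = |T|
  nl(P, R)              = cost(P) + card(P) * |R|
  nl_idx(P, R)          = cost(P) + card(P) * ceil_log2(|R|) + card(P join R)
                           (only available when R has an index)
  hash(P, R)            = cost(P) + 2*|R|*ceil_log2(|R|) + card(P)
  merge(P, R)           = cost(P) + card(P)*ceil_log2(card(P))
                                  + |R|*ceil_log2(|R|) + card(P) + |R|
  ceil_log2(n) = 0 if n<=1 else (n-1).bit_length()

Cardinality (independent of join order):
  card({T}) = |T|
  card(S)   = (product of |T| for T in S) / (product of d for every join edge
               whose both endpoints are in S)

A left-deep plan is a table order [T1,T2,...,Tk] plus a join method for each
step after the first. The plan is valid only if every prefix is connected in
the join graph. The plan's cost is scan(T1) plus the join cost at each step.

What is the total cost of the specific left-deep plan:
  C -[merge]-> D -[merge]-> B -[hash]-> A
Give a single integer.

6140

step 1: scan C: cost=60, card=60
step 2: join D via merge
    card(P join D) = 60*60/(10) = 360
    cost = 60 + 60*6 + 60*6 + 60 + 60 = 900
step 3: join B via merge
    card(P join B) = 360*100/(100) = 360
    cost = 900 + 360*9 + 100*7 + 360 + 100 = 5300
step 4: join A via hash
    card(P join A) = 360*40/(50) = 288
    cost = 5300 + 2*40*6 + 360 = 6140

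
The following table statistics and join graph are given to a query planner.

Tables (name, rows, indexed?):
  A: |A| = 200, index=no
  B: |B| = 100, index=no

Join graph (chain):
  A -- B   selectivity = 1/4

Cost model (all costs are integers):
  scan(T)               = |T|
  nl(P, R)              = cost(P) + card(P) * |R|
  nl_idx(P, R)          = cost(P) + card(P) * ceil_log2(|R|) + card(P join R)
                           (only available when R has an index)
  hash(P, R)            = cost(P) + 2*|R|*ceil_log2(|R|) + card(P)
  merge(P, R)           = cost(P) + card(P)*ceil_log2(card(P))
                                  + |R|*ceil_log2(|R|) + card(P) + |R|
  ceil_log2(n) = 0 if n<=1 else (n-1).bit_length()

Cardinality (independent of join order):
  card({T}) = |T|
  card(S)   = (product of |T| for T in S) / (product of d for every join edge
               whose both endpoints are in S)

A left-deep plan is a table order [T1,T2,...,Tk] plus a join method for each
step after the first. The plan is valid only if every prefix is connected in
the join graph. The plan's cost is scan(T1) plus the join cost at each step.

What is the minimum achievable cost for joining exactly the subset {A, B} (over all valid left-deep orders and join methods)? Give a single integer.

1800

Selinger DP over subsets of {A,B}:
  {A}: scan cost=200, card=200
  {B}: scan cost=100, card=100
  {AB}: card=5000; try (B,hash)→1800, (A,merge)→2700, (B,merge)→2800, (A,hash)→3400, (A,nl)→20100, (B,nl)→20200; best=1800 via (B,hash)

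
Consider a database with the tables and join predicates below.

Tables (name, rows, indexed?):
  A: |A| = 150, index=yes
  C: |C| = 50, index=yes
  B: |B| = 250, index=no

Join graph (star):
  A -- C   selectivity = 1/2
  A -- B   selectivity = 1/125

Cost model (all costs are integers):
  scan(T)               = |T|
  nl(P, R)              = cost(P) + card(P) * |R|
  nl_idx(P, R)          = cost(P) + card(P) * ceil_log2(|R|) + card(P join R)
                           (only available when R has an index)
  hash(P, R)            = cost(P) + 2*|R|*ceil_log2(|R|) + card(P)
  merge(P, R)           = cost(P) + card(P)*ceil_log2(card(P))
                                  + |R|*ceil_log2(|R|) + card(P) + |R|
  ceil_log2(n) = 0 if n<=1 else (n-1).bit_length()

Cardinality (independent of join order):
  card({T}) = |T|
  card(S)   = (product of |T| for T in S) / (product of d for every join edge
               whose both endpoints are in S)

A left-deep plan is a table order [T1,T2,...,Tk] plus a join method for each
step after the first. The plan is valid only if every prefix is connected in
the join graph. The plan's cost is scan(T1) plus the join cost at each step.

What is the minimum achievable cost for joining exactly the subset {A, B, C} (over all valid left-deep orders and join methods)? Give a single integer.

Selinger DP over subsets of {A,B,C}:
  {A}: scan cost=150, card=150
  {C}: scan cost=50, card=50
  {B}: scan cost=250, card=250
  {AC}: card=3750; try (C,hash)→900, (A,merge)→1750, (C,merge)→1850, (A,hash)→2500, (A,nl_idx)→4200, (C,nl_idx)→4800 …(+2); best=900 via (C,hash)
  {AB}: card=300; try (A,nl_idx)→2550, (A,hash)→2900, (B,merge)→3750, (A,merge)→3850, (B,hash)→4300, (B,nl)→37650 …(+1); best=2550 via (A,nl_idx)
  {ABC}: card=7500; try (C,hash)→3450, (C,merge)→5900, (B,hash)→8650, (C,nl_idx)→11850, (C,nl)→17550, (B,merge)→51900 …(+1); best=3450 via (C,hash)

3450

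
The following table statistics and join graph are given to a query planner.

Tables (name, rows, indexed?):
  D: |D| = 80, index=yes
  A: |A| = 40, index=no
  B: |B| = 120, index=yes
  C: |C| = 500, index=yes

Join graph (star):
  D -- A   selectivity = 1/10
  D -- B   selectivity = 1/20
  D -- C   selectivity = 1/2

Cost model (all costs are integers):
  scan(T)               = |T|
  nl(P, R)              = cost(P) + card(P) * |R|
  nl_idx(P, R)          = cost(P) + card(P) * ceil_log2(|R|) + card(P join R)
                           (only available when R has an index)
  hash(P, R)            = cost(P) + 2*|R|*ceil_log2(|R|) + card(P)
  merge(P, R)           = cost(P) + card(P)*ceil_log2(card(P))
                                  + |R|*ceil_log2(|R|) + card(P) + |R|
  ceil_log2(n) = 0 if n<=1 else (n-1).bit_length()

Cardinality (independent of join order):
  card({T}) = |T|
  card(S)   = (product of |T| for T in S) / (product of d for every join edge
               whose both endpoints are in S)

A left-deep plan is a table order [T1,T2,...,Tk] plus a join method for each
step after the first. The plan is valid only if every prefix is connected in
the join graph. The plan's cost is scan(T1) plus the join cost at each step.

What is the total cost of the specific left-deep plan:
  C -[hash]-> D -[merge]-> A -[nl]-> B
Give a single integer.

step 1: scan C: cost=500, card=500
step 2: join D via hash
    card(P join D) = 500*80/(2) = 20000
    cost = 500 + 2*80*7 + 500 = 2120
step 3: join A via merge
    card(P join A) = 20000*40/(10) = 80000
    cost = 2120 + 20000*15 + 40*6 + 20000 + 40 = 322400
step 4: join B via nl
    card(P join B) = 80000*120/(20) = 480000
    cost = 322400 + 80000*120 = 9922400

9922400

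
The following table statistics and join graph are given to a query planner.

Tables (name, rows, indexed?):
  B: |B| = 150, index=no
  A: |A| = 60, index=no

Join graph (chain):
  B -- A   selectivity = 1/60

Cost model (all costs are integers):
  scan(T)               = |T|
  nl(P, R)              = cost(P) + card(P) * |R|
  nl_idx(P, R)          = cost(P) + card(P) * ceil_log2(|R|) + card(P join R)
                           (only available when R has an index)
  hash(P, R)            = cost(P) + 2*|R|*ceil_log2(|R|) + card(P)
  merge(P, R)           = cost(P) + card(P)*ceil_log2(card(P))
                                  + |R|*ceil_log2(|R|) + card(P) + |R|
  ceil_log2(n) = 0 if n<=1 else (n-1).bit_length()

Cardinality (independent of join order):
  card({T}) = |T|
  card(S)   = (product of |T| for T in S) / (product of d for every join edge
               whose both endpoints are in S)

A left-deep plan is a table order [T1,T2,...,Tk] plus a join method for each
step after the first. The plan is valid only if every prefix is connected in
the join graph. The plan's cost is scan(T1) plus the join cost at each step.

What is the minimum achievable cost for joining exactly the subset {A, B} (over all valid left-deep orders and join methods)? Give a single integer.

1020

Selinger DP over subsets of {A,B}:
  {B}: scan cost=150, card=150
  {A}: scan cost=60, card=60
  {AB}: card=150; try (A,hash)→1020, (B,merge)→1830, (A,merge)→1920, (B,hash)→2520, (B,nl)→9060, (A,nl)→9150; best=1020 via (A,hash)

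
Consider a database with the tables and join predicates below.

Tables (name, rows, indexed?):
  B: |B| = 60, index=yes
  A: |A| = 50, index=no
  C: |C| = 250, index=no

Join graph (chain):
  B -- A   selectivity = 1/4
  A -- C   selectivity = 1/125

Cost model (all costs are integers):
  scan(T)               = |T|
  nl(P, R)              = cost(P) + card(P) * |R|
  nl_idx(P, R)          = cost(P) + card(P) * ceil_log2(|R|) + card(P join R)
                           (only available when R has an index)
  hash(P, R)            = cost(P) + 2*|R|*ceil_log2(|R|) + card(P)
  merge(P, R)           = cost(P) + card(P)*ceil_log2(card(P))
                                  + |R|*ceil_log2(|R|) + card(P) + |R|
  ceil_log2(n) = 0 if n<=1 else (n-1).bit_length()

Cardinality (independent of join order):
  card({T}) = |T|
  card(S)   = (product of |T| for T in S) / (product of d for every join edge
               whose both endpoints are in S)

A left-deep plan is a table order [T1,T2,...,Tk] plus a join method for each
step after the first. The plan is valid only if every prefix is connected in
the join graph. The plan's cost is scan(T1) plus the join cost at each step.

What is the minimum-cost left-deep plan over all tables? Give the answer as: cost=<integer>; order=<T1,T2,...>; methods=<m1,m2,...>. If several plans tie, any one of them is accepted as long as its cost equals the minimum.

cost=1920; order=C,A,B; methods=hash,hash

Selinger DP (subsets sized 1..n):
  {B}: scan cost=60, card=60
  {A}: scan cost=50, card=50
  {C}: scan cost=250, card=250
  {AB}: card=750; try (A,hash)→720, (B,hash)→820, (B,merge)→820, (A,merge)→830, (B,nl_idx)→1100, (B,nl)→3050 …(+1); best=720 via (A,hash)
  {AC}: card=100; try (A,hash)→1100, (C,merge)→2650, (A,merge)→2850, (C,hash)→4100, (C,nl)→12550, (A,nl)→12750; best=1100 via (A,hash)
  {ABC}: card=1500; try (B,hash)→1920, (B,merge)→2320, (B,nl_idx)→3200, (C,hash)→5470, (B,nl)→7100, (C,merge)→11220 …(+1); best=1920 via (B,hash)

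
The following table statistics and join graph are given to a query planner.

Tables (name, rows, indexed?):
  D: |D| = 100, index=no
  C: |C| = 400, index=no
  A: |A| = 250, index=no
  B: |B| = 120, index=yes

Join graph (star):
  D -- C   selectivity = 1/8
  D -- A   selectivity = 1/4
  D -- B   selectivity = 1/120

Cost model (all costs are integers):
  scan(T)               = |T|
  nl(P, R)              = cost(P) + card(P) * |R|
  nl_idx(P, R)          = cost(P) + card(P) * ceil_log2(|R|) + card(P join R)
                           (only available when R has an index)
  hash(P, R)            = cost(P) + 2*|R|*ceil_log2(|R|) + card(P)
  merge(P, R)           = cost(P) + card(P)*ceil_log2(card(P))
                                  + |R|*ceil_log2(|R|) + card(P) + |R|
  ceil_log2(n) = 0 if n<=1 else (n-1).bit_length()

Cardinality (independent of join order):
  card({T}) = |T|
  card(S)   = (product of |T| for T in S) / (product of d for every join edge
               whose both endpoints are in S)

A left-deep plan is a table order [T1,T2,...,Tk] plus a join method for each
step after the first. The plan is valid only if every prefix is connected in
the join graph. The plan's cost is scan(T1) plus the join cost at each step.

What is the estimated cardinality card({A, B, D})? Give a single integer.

6250

Tables in S: A(250), B(120), D(100)
Edges inside S: D-A(d=4), D-B(d=120)
numerator = 250 * 120 * 100 = 3000000
denominator = 4 * 120 = 480
card(S) = 3000000 / 480 = 6250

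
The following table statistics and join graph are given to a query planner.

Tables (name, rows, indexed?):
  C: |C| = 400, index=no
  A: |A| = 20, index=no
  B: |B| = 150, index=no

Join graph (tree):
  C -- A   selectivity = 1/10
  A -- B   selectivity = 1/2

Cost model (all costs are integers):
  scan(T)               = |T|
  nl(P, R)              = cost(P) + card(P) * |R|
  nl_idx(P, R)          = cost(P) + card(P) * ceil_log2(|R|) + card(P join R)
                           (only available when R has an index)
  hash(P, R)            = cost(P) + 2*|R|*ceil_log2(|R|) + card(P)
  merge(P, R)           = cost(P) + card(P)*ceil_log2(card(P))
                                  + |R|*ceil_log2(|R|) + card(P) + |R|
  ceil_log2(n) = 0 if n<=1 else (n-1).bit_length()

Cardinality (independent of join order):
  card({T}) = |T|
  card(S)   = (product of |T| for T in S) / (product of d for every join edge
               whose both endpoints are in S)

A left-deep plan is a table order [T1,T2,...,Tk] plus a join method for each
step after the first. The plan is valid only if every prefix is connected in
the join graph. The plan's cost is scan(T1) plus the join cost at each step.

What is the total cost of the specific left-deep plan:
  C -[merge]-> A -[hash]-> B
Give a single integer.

7720

step 1: scan C: cost=400, card=400
step 2: join A via merge
    card(P join A) = 400*20/(10) = 800
    cost = 400 + 400*9 + 20*5 + 400 + 20 = 4520
step 3: join B via hash
    card(P join B) = 800*150/(2) = 60000
    cost = 4520 + 2*150*8 + 800 = 7720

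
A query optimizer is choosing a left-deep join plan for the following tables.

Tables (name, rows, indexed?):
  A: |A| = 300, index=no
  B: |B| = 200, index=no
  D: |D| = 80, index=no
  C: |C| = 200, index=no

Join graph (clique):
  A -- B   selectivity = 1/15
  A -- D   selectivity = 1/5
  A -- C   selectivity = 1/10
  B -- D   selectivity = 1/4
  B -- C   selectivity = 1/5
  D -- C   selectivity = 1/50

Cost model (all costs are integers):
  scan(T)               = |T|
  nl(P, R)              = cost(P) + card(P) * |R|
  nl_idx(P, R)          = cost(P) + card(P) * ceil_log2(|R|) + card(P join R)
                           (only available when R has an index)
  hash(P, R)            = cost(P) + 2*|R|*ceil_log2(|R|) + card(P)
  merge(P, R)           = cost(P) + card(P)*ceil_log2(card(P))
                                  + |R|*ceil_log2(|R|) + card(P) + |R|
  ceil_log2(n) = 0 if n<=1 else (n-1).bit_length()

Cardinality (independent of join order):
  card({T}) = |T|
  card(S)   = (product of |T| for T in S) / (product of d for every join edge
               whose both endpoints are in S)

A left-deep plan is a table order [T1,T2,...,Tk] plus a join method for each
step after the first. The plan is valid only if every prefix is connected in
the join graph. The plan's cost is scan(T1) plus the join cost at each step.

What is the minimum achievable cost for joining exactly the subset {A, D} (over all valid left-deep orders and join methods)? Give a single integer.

Selinger DP over subsets of {A,D}:
  {A}: scan cost=300, card=300
  {D}: scan cost=80, card=80
  {AD}: card=4800; try (D,hash)→1720, (A,merge)→3720, (D,merge)→3940, (A,hash)→5560, (A,nl)→24080, (D,nl)→24300; best=1720 via (D,hash)

1720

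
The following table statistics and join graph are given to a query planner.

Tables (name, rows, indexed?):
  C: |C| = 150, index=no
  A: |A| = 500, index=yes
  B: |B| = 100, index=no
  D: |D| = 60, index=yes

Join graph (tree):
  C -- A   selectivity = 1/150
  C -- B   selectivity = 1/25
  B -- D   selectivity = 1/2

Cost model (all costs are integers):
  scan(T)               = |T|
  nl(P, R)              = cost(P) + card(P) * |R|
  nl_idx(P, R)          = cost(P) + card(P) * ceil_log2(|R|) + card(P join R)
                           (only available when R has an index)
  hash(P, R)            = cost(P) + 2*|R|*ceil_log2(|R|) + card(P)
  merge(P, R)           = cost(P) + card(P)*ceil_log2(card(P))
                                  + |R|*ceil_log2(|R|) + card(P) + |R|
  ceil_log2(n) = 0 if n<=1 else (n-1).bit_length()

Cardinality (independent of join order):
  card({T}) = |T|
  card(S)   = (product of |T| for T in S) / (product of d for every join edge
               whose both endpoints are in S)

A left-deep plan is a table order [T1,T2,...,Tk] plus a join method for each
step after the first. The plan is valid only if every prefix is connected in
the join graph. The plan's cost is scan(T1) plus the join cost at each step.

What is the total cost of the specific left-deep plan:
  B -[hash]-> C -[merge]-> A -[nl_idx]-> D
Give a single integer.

86200

step 1: scan B: cost=100, card=100
step 2: join C via hash
    card(P join C) = 100*150/(25) = 600
    cost = 100 + 2*150*8 + 100 = 2600
step 3: join A via merge
    card(P join A) = 600*500/(150) = 2000
    cost = 2600 + 600*10 + 500*9 + 600 + 500 = 14200
step 4: join D via nl_idx
    card(P join D) = 2000*60/(2) = 60000
    cost = 14200 + 2000*6 + 60000 = 86200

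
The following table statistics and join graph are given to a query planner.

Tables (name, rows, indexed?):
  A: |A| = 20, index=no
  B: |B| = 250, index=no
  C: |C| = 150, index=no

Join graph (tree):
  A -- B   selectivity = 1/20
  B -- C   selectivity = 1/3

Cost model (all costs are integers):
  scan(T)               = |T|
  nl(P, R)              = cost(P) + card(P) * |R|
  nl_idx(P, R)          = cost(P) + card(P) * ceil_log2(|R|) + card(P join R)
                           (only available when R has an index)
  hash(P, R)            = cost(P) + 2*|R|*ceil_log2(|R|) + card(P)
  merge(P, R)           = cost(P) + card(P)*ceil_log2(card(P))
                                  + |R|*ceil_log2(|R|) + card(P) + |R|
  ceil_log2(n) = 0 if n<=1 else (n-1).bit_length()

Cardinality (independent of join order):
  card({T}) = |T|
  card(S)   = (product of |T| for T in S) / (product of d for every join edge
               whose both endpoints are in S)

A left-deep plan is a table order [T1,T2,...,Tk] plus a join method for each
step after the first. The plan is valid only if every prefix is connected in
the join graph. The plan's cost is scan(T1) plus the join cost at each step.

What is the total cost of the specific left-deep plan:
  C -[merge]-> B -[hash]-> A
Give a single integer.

16450

step 1: scan C: cost=150, card=150
step 2: join B via merge
    card(P join B) = 150*250/(3) = 12500
    cost = 150 + 150*8 + 250*8 + 150 + 250 = 3750
step 3: join A via hash
    card(P join A) = 12500*20/(20) = 12500
    cost = 3750 + 2*20*5 + 12500 = 16450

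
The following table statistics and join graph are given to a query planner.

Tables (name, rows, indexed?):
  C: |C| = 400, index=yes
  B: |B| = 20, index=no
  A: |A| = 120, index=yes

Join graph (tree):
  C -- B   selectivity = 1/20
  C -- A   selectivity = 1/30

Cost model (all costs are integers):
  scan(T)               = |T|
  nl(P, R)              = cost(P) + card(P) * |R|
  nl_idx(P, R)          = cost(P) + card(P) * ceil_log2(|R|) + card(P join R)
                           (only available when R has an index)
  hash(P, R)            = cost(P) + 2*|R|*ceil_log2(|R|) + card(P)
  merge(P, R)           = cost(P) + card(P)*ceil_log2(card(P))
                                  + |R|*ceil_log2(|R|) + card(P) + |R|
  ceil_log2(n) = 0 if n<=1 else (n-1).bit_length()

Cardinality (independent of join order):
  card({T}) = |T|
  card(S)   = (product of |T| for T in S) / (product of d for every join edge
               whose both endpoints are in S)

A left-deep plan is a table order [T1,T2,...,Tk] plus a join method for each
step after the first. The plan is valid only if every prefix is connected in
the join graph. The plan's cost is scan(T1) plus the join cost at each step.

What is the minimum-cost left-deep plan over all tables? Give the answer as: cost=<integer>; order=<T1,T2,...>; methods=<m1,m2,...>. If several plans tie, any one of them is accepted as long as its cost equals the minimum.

Selinger DP (subsets sized 1..n):
  {C}: scan cost=400, card=400
  {B}: scan cost=20, card=20
  {A}: scan cost=120, card=120
  {BC}: card=400; try (C,nl_idx)→600, (B,hash)→1000, (C,merge)→4140, (B,merge)→4520, (C,hash)→7240, (C,nl)→8020 …(+1); best=600 via (C,nl_idx)
  {AC}: card=1600; try (A,hash)→2480, (C,nl_idx)→2800, (A,nl_idx)→4800, (C,merge)→5080, (A,merge)→5360, (C,hash)→7440 …(+2); best=2480 via (A,hash)
  {ABC}: card=1600; try (A,hash)→2680, (B,hash)→4280, (A,nl_idx)→5000, (A,merge)→5560, (B,merge)→21800, (B,nl)→34480 …(+1); best=2680 via (A,hash)

cost=2680; order=B,C,A; methods=nl_idx,hash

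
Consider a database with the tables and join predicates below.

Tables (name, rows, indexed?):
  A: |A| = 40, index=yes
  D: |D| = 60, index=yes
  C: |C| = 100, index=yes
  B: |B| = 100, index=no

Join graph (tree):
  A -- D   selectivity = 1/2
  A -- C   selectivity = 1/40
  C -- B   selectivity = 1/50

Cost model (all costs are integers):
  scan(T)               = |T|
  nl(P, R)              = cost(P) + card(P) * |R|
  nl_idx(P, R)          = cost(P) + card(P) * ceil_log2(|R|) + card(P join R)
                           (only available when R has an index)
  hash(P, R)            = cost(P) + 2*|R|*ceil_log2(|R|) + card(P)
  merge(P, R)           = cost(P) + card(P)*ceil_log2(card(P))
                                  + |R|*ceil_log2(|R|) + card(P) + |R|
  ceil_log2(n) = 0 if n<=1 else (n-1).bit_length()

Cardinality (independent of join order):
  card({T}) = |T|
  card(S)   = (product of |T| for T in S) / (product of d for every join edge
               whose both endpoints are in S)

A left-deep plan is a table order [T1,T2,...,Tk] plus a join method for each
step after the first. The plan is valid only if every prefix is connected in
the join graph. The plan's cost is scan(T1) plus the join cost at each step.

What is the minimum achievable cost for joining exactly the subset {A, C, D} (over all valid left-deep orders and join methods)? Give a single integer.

1240

Selinger DP over subsets of {A,C,D}:
  {A}: scan cost=40, card=40
  {D}: scan cost=60, card=60
  {C}: scan cost=100, card=100
  {AD}: card=1200; try (A,hash)→600, (D,merge)→740, (A,merge)→760, (D,hash)→800, (D,nl_idx)→1480, (A,nl_idx)→1620 …(+2); best=600 via (A,hash)
  {AC}: card=100; try (C,nl_idx)→420, (A,hash)→680, (A,nl_idx)→800, (C,merge)→1120, (A,merge)→1180, (C,hash)→1480 …(+2); best=420 via (C,nl_idx)
  {ACD}: card=3000; try (D,hash)→1240, (D,merge)→1640, (C,hash)→3200, (D,nl_idx)→4020, (D,nl)→6420, (C,nl_idx)→12000 …(+2); best=1240 via (D,hash)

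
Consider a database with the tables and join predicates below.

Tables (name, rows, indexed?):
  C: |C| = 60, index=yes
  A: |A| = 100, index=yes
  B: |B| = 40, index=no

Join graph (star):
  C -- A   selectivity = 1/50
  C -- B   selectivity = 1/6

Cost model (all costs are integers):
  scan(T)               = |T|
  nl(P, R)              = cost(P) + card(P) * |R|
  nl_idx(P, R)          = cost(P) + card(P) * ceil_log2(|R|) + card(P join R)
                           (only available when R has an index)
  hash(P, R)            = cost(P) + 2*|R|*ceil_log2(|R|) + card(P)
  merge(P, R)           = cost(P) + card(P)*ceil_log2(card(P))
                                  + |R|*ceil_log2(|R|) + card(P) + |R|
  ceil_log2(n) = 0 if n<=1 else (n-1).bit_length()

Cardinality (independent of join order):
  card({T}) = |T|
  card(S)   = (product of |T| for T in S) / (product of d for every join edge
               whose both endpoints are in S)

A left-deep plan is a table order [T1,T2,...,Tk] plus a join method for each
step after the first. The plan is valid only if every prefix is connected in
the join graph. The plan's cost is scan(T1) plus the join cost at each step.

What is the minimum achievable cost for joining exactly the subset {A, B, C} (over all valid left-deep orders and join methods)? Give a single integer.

1200

Selinger DP over subsets of {A,B,C}:
  {C}: scan cost=60, card=60
  {A}: scan cost=100, card=100
  {B}: scan cost=40, card=40
  {AC}: card=120; try (A,nl_idx)→600, (C,nl_idx)→820, (C,hash)→920, (A,merge)→1280, (C,merge)→1320, (A,hash)→1520 …(+2); best=600 via (A,nl_idx)
  {BC}: card=400; try (B,hash)→600, (C,nl_idx)→680, (C,merge)→740, (B,merge)→760, (C,hash)→800, (C,nl)→2440 …(+1); best=600 via (B,hash)
  {ABC}: card=800; try (B,hash)→1200, (B,merge)→1840, (A,hash)→2400, (A,nl_idx)→4200, (B,nl)→5400, (A,merge)→5400 …(+1); best=1200 via (B,hash)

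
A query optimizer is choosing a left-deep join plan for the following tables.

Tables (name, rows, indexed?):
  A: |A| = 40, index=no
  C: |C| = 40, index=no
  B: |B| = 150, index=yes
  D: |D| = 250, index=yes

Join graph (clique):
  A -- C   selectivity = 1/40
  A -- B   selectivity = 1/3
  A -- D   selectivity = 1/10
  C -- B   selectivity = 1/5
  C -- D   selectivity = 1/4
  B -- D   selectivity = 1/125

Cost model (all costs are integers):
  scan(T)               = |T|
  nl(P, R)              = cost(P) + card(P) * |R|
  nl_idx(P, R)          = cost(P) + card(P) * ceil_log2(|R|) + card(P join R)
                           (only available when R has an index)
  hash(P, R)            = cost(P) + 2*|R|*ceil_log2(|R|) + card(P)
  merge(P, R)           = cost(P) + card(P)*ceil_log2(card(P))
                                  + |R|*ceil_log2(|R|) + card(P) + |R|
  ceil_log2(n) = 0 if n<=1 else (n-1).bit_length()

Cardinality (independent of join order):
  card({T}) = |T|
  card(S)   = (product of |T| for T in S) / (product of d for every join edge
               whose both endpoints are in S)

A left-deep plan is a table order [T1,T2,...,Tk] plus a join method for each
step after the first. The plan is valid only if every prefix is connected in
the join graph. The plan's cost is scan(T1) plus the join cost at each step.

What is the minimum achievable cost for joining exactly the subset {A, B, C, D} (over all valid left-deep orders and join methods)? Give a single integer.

Selinger DP over subsets of {A,B,C,D}:
  {A}: scan cost=40, card=40
  {C}: scan cost=40, card=40
  {B}: scan cost=150, card=150
  {D}: scan cost=250, card=250
  {AC}: card=40; try (C,hash)→560, (A,hash)→560, (C,merge)→600, (A,merge)→600, (C,nl)→1640, (A,nl)→1640; best=560 via (C,hash)
  {AB}: card=2000; try (A,hash)→780, (B,merge)→1670, (A,merge)→1780, (B,nl_idx)→2360, (B,hash)→2480, (B,nl)→6040 …(+1); best=780 via (A,hash)
  {AD}: card=1000; try (A,hash)→980, (D,nl_idx)→1360, (D,merge)→2570, (A,merge)→2780, (D,hash)→4080, (D,nl)→10040 …(+1); best=980 via (A,hash)
  {BC}: card=1200; try (C,hash)→780, (B,nl_idx)→1560, (B,merge)→1670, (C,merge)→1780, (B,hash)→2480, (B,nl)→6040 …(+1); best=780 via (C,hash)
  {CD}: card=2500; try (C,hash)→980, (D,merge)→2570, (C,merge)→2780, (D,nl_idx)→2860, (D,hash)→4080, (D,nl)→10040 …(+1); best=980 via (C,hash)
  {BD}: card=300; try (D,nl_idx)→1650, (B,nl_idx)→2550, (B,hash)→2900, (D,merge)→3750, (B,merge)→3850, (D,hash)→4300 …(+2); best=1650 via (D,nl_idx)
  {ABC}: card=400; try (B,nl_idx)→1280, (B,merge)→2190, (A,hash)→2460, (B,hash)→3000, (C,hash)→3260, (B,nl)→6560 …(+4); best=1280 via (B,nl_idx)
  {ACD}: card=250; try (D,nl_idx)→1130, (C,hash)→2460, (D,merge)→3090, (A,hash)→3960, (D,hash)→4600, (D,nl)→10560 …(+4); best=1130 via (D,nl_idx)
  {ABD}: card=400; try (A,hash)→2430, (B,hash)→4380, (A,merge)→4930, (D,hash)→6780, (B,nl_idx)→9380, (B,merge)→13330 …(+5); best=2430 via (A,hash)
  {BCD}: card=600; try (C,hash)→2430, (C,merge)→4930, (B,hash)→5880, (D,hash)→5980, (D,nl_idx)→10980, (C,nl)→13650 …(+5); best=2430 via (C,hash)
  {ABCD}: card=20; try (B,nl_idx)→3150, (C,hash)→3310, (A,hash)→3510, (B,hash)→3780, (D,nl_idx)→4500, (B,merge)→4730 …(+8); best=3150 via (B,nl_idx)

3150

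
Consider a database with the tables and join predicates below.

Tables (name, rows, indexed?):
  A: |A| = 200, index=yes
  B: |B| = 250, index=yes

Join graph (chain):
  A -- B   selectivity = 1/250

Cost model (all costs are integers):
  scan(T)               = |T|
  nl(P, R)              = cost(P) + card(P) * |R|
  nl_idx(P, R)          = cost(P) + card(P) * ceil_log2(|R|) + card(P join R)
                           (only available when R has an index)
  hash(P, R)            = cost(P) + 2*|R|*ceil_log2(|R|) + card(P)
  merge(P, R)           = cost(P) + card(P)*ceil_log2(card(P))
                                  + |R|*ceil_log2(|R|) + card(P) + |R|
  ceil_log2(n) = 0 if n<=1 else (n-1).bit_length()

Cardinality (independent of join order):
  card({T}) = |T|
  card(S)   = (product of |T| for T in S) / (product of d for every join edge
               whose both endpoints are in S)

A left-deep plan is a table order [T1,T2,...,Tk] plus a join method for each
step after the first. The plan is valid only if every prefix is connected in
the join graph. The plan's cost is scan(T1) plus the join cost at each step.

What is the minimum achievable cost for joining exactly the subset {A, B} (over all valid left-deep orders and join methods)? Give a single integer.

Selinger DP over subsets of {A,B}:
  {A}: scan cost=200, card=200
  {B}: scan cost=250, card=250
  {AB}: card=200; try (B,nl_idx)→2000, (A,nl_idx)→2450, (A,hash)→3700, (B,merge)→4250, (A,merge)→4300, (B,hash)→4400 …(+2); best=2000 via (B,nl_idx)

2000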